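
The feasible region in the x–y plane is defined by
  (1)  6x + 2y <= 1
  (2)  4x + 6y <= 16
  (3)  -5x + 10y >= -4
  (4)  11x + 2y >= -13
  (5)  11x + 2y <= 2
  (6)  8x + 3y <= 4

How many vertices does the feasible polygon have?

5

Of the 14 pairwise boundary intersections, those satisfying every inequality are:
  (-13/14, 23/7)
  (1/5, -1/10)
  (-55/29, 114/29)
  (-61/60, -109/120)
  (7/30, -17/60)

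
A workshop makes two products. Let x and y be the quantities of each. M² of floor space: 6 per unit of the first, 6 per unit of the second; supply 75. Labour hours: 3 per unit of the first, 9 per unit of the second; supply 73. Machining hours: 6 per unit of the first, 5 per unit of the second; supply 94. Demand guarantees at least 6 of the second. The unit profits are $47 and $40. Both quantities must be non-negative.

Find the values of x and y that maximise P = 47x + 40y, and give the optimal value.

x = 19/3, y = 6, maximum P = 1613/3

Feasible corners and P = 47x + 40y:
  (0, 73/9) → P = 2920/9
  (0, 6) → P = 240
  (19/3, 6) → P = 1613/3

At the optimal vertex, 3x + 9y = 73 and y = 6.
Solving simultaneously gives x = 19/3, y = 6.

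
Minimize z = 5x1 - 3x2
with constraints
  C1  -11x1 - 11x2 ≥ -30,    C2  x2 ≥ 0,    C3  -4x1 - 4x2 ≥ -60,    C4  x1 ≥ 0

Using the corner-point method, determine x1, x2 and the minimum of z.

Vertices and z = 5x1 - 3x2:
  (30/11, 0) → z = 150/11
  (0, 30/11) → z = -90/11
  (0, 0) → z = 0

At the optimal vertex, -11x1 - 11x2 = -30 and x1 = 0.
Solving simultaneously gives x1 = 0, x2 = 30/11.

x1 = 0, x2 = 30/11, minimum z = -90/11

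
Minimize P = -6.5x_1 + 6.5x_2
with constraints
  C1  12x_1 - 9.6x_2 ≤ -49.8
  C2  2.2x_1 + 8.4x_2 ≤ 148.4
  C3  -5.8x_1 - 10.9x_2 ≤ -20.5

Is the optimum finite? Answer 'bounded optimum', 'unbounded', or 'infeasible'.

Feasible corners and P = -6.5x_1 + 6.5x_2:
  (4193/508, 15753/1016) → P = 95771/2032
  (-5767/3108, 4457/1554) → P = 190853/6216
  (-72268/1237, 40781/1237) → P = 1469637/2474
The feasible region has finitely many vertices and no improving ray; the minimum is 190853/6216 at (-5767/3108, 4457/1554).

bounded optimum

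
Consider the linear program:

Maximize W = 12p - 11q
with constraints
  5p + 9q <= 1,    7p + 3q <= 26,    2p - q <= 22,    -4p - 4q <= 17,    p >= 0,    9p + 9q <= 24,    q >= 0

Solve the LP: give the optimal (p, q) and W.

p = 1/5, q = 0, maximum W = 12/5

Feasible corners and W = 12p - 11q:
  (0, 1/9) → W = -11/9
  (1/5, 0) → W = 12/5
  (0, 0) → W = 0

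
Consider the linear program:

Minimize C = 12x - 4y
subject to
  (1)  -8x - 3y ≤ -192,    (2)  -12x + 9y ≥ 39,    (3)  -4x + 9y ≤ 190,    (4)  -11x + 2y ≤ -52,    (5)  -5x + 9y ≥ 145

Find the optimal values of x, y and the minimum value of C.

Vertices and C = 12x - 4y:
  (193/14, 572/21) → C = 1186/21
  (431/29, 2120/87) → C = 7036/87
  (151/8, 59/2) → C = 217/2
  (106/7, 515/21) → C = 1756/21

x = 193/14, y = 572/21, minimum C = 1186/21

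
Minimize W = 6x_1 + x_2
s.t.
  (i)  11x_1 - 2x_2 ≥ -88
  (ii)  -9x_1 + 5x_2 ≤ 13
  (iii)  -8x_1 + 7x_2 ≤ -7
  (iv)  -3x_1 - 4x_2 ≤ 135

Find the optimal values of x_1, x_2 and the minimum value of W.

x_1 = -311/25, x_2 = -1221/50, minimum W = -4953/50

Corner points and W = 6x_1 + x_2:
  (-414/37, -649/37) → W = -3133/37
  (-311/25, -1221/50) → W = -4953/50
  (-126/23, -167/23) → W = -923/23
The feasible region is unbounded (it extends along (4, -3), (7, 8)), but W strictly increases along every unbounded feasible direction, so there is no improving ray and the minimum is attained at a vertex.

The binding constraints are 11x_1 - 2x_2 = -88 and -3x_1 - 4x_2 = 135.
Solving simultaneously gives x_1 = -311/25, x_2 = -1221/50.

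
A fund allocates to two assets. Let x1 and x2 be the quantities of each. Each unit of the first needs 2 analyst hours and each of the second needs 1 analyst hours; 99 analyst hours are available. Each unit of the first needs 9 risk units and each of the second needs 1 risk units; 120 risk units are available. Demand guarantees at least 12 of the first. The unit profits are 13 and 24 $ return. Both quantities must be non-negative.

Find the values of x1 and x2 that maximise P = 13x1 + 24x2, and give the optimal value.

Feasible corners and P = 13x1 + 24x2:
  (40/3, 0) → P = 520/3
  (12, 0) → P = 156
  (12, 12) → P = 444

x1 = 12, x2 = 12, maximum P = 444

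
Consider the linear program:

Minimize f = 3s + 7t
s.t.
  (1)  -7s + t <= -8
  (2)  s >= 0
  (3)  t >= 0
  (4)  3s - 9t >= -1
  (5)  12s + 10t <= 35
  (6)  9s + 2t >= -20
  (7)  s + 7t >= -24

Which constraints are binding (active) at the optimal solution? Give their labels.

(1) and (3)

Extreme points and f = 3s + 7t:
  (8/7, 0) → f = 24/7
  (73/60, 31/60) → f = 109/15
  (35/12, 0) → f = 35/4
  (305/138, 39/46) → f = 289/23

The minimum is at (8/7, 0). Substituting into each constraint, equality holds for (1) and (3); the remaining constraints have slack.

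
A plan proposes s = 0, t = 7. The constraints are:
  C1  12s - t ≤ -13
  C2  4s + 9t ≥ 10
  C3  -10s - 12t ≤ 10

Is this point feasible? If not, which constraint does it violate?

Constraint C1: 12s - t = -7, which is not ≤ -13. All other constraints are satisfied.

not feasible — violates C1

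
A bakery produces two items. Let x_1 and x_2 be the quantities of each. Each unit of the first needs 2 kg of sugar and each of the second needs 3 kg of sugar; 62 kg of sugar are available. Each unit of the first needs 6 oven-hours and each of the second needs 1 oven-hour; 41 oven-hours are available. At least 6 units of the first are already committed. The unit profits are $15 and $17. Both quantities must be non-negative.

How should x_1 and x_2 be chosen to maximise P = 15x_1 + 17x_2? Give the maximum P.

The binding constraints are 6x_1 + x_2 = 41 and x_1 = 6.
Solving simultaneously gives x_1 = 6, x_2 = 5.

x_1 = 6, x_2 = 5, maximum P = 175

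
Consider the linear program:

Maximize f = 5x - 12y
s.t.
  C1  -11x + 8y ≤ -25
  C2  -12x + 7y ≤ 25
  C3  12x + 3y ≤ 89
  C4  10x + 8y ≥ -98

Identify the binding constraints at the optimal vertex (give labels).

C3 and C4

Feasible corners and f = 5x - 12y:
  (787/129, 679/129) → f = -4213/129
  (-73/21, -166/21) → f = 1627/21
  (503/33, -1033/33) → f = 14911/33

The maximum is at (503/33, -1033/33). Substituting into each constraint, equality holds for C3 and C4; the remaining constraints have slack.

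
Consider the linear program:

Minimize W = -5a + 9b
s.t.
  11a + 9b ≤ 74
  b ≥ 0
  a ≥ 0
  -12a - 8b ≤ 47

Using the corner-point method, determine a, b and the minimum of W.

Feasible corners and W = -5a + 9b:
  (74/11, 0) → W = -370/11
  (0, 74/9) → W = 74
  (0, 0) → W = 0

The binding constraints are 11a + 9b = 74 and b = 0.
Solving simultaneously gives a = 74/11, b = 0.

a = 74/11, b = 0, minimum W = -370/11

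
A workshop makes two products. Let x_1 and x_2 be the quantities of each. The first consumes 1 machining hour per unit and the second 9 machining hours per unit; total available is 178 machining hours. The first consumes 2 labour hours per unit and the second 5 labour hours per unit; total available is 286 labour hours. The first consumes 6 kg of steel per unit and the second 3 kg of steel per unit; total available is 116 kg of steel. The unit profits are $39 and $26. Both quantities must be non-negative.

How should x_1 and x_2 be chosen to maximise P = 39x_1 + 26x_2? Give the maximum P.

x_1 = 10, x_2 = 56/3, maximum P = 2626/3

Feasible corners and P = 39x_1 + 26x_2:
  (0, 0) → P = 0
  (0, 178/9) → P = 4628/9
  (58/3, 0) → P = 754
  (10, 56/3) → P = 2626/3

The binding constraints are x_1 + 9x_2 = 178 and 6x_1 + 3x_2 = 116.
Solving simultaneously gives x_1 = 10, x_2 = 56/3.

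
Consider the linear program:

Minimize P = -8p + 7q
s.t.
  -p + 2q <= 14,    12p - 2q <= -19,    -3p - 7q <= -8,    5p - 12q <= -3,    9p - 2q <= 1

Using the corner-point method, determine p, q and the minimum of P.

Vertices and P = -8p + 7q:
  (-5/11, 149/22) → P = 1123/22
  (-82/13, 50/13) → P = 1006/13
  (-13/10, 17/10) → P = 223/10

At the optimal vertex, 12p - 2q = -19 and -3p - 7q = -8.
Solving simultaneously gives p = -13/10, q = 17/10.

p = -13/10, q = 17/10, minimum P = 223/10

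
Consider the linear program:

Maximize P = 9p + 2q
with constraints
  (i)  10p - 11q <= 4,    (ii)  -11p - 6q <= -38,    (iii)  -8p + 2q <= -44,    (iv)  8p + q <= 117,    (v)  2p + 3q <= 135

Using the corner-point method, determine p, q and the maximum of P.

p = 139/12, q = 73/3, maximum P = 1835/12

Corner points and P = 9p + 2q:
  (7, 6) → P = 75
  (1291/98, 569/49) → P = 1985/14
  (139/12, 73/3) → P = 1835/12

At the optimal vertex, -8p + 2q = -44 and 8p + q = 117.
Solving simultaneously gives p = 139/12, q = 73/3.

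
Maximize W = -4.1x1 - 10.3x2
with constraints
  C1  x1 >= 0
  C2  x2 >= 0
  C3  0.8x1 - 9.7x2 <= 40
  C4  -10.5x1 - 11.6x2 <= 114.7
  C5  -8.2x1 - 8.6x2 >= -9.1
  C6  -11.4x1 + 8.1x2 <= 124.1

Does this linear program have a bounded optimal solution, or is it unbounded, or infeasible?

Corner points and W = -4.1x1 - 10.3x2:
  (0, 0) → W = 0
  (0, 91/86) → W = -9373/860
  (91/82, 0) → W = -4.55
The feasible region has finitely many vertices and no improving ray; the maximum is 0 at (0, 0).

bounded optimum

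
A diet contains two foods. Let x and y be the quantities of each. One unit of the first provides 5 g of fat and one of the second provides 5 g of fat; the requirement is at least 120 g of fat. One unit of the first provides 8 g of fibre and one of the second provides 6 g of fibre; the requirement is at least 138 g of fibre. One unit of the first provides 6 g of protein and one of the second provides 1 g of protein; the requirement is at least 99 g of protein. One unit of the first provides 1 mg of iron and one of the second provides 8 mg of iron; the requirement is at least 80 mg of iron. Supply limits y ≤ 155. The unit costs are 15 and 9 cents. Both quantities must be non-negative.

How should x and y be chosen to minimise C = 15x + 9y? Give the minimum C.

Vertices and C = 15x + 9y:
  (0, 99) → C = 891
  (0, 155) → C = 1395
  (80, 0) → C = 1200
  (15, 9) → C = 306
  (16, 8) → C = 312
The feasible region is unbounded (it extends along (1, 0)), but C strictly increases along every unbounded feasible direction, so there is no improving ray and the minimum is attained at a vertex.

The binding constraints are 5x + 5y = 120 and 6x + y = 99.
Solving simultaneously gives x = 15, y = 9.

x = 15, y = 9, minimum C = 306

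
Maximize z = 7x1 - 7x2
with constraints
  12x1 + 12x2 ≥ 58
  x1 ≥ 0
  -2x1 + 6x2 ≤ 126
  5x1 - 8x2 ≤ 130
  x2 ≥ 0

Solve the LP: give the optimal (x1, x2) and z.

x1 = 894/7, x2 = 445/7, maximum z = 449

Feasible corners and z = 7x1 - 7x2:
  (0, 29/6) → z = -203/6
  (29/6, 0) → z = 203/6
  (0, 21) → z = -147
  (894/7, 445/7) → z = 449
  (26, 0) → z = 182

The optimum lies where -2x1 + 6x2 = 126 and 5x1 - 8x2 = 130.
Solving simultaneously gives x1 = 894/7, x2 = 445/7.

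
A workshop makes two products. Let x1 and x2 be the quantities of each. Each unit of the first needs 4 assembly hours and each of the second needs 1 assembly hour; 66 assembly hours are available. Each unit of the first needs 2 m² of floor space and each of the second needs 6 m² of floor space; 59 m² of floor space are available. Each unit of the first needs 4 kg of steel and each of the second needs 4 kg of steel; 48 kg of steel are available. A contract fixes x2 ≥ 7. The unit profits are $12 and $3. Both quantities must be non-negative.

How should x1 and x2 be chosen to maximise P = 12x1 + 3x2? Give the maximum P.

x1 = 5, x2 = 7, maximum P = 81

Vertices and P = 12x1 + 3x2:
  (0, 59/6) → P = 59/2
  (0, 7) → P = 21
  (13/4, 35/4) → P = 261/4
  (5, 7) → P = 81

At the optimal vertex, 4x1 + 4x2 = 48 and x2 = 7.
Solving simultaneously gives x1 = 5, x2 = 7.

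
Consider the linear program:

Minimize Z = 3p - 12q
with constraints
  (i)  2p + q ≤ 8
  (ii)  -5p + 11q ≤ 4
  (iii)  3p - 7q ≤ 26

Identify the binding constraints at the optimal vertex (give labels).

(i) and (ii)

Corner points and Z = 3p - 12q:
  (28/9, 16/9) → Z = -12
  (82/17, -28/17) → Z = 582/17
  (-157, -71) → Z = 381

The minimum is at (28/9, 16/9). Substituting into each constraint, equality holds for (i) and (ii); the remaining constraints have slack.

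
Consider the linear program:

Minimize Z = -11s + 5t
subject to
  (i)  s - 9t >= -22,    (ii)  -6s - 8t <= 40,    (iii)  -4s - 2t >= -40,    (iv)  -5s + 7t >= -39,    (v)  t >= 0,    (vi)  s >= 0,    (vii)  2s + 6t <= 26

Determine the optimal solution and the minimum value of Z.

Vertices and Z = -11s + 5t:
  (0, 22/9) → Z = 110/9
  (17/4, 35/12) → Z = -193/6
  (179/19, 22/19) → Z = -1859/19
  (47/5, 6/5) → Z = -487/5
  (39/5, 0) → Z = -429/5
  (0, 0) → Z = 0

The optimum lies where -4s - 2t = -40 and -5s + 7t = -39.
Solving simultaneously gives s = 179/19, t = 22/19.

s = 179/19, t = 22/19, minimum Z = -1859/19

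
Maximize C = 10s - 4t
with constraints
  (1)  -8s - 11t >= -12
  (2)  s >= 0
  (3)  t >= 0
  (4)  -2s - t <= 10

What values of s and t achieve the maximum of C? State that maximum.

s = 3/2, t = 0, maximum C = 15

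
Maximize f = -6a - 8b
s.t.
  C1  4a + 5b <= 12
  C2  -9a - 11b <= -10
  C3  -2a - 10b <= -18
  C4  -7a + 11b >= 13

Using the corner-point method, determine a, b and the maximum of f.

a = -49/34, b = 71/34, maximum f = -137/17

Corner points and f = -6a - 8b:
  (-82, 68) → f = -52
  (67/79, 136/79) → f = -1490/79
  (-49/34, 71/34) → f = -137/17
  (17/23, 38/23) → f = -406/23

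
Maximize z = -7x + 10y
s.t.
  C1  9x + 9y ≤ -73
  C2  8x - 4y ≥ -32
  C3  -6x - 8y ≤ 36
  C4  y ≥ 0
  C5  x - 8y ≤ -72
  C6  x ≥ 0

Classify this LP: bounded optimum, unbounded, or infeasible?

infeasible

The boundaries 8x - 4y = -32 and x - 8y = -72 meet at (8/15, 136/15), but that point violates 9x + 9y ≤ -73. Every candidate vertex is excluded by some other constraint, so the feasible region is empty.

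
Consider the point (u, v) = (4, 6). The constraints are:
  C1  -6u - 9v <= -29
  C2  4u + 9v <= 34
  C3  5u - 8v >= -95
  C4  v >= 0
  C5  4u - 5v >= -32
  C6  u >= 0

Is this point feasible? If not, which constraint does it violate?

Constraint C2: 4u + 9v = 70, which is not ≤ 34. All other constraints are satisfied.

not feasible — violates C2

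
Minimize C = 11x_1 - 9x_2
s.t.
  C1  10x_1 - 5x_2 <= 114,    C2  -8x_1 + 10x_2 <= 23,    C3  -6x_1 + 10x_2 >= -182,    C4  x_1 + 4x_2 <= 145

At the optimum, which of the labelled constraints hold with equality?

C2 and C3

Vertices and C = 11x_1 - 9x_2:
  (251/12, 571/30) → C = 3527/60
  (23/7, -568/35) → C = 911/5
  (-205/2, -797/10) → C = -2051/5

The minimum is at (-205/2, -797/10). Substituting into each constraint, equality holds for C2 and C3; the remaining constraints have slack.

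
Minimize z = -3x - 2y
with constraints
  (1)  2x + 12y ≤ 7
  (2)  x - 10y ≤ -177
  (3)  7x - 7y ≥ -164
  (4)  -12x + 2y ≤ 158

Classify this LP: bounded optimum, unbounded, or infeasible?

The boundaries 2x + 12y = 7 and -12x + 2y = 158 meet at (-941/74, 100/37), but that point violates x - 10y ≤ -177. Every candidate vertex is excluded by some other constraint, so the feasible region is empty.

infeasible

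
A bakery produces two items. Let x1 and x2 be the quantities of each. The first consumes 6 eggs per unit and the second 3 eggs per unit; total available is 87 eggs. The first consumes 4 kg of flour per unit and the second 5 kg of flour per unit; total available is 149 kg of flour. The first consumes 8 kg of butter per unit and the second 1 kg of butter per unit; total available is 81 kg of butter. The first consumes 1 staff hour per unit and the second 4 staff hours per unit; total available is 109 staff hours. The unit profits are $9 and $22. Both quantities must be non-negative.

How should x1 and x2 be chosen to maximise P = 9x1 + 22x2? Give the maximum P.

x1 = 1, x2 = 27, maximum P = 603

Extreme points and P = 9x1 + 22x2:
  (0, 0) → P = 0
  (0, 109/4) → P = 1199/2
  (81/8, 0) → P = 729/8
  (26/3, 35/3) → P = 1004/3
  (1, 27) → P = 603

At the optimal vertex, 6x1 + 3x2 = 87 and x1 + 4x2 = 109.
Solving simultaneously gives x1 = 1, x2 = 27.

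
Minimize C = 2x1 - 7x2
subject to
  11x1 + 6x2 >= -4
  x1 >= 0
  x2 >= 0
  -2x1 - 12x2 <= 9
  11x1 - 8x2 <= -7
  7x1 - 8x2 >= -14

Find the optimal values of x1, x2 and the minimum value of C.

x1 = 7/4, x2 = 105/32, minimum C = -623/32

Vertices and C = 2x1 - 7x2:
  (0, 7/8) → C = -49/8
  (0, 7/4) → C = -49/4
  (7/4, 105/32) → C = -623/32

At the optimal vertex, 11x1 - 8x2 = -7 and 7x1 - 8x2 = -14.
Solving simultaneously gives x1 = 7/4, x2 = 105/32.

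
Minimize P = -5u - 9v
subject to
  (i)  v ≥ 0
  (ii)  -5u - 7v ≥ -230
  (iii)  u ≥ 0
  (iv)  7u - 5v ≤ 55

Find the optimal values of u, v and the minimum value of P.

Vertices and P = -5u - 9v:
  (0, 0) → P = 0
  (55/7, 0) → P = -275/7
  (0, 230/7) → P = -2070/7
  (1535/74, 1335/74) → P = -9845/37

The binding constraints are -5u - 7v = -230 and u = 0.
Solving simultaneously gives u = 0, v = 230/7.

u = 0, v = 230/7, minimum P = -2070/7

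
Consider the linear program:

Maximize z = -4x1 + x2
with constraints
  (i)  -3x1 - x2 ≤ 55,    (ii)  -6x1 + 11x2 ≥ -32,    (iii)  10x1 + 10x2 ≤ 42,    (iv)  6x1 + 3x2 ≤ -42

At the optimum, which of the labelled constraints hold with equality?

Vertices and z = -4x1 + x2:
  (-191/13, -142/13) → z = 622/13
  (-148/5, 169/5) → z = 761/5
  (-61/14, -37/7) → z = 85/7
  (-91/5, 112/5) → z = 476/5

The maximum is at (-148/5, 169/5). Substituting into each constraint, equality holds for (i) and (iii); the remaining constraints have slack.

(i) and (iii)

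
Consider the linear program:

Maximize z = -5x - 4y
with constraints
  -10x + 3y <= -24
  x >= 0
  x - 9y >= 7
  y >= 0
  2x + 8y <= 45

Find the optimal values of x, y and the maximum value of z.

Extreme points and z = -5x - 4y:
  (7, 0) → z = -35
  (461/26, 31/26) → z = -2429/26
  (45/2, 0) → z = -225/2

At the optimal vertex, x - 9y = 7 and y = 0.
Solving simultaneously gives x = 7, y = 0.

x = 7, y = 0, maximum z = -35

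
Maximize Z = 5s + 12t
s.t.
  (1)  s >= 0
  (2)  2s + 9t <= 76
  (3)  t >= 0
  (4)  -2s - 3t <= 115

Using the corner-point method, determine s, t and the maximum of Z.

s = 38, t = 0, maximum Z = 190

Vertices and Z = 5s + 12t:
  (0, 76/9) → Z = 304/3
  (0, 0) → Z = 0
  (38, 0) → Z = 190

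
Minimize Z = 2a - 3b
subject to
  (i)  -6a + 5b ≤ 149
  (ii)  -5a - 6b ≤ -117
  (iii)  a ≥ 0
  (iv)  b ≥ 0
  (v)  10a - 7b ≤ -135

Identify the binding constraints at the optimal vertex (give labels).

Vertices and Z = 2a - 3b:
  (0, 149/5) → Z = -447/5
  (46, 85) → Z = -163
  (0, 39/2) → Z = -117/2
  (9/95, 369/19) → Z = -5517/95

The minimum is at (46, 85). Substituting into each constraint, equality holds for (i) and (v); the remaining constraints have slack.

(i) and (v)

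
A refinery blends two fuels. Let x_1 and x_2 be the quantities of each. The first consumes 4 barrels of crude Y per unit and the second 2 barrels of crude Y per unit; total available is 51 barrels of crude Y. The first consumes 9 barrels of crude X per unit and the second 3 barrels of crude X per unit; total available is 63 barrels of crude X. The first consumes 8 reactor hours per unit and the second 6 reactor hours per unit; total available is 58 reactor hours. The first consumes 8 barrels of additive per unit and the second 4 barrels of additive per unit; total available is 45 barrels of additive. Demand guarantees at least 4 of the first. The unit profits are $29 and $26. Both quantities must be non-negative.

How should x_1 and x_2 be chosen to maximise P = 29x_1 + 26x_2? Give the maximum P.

Corner points and P = 29x_1 + 26x_2:
  (45/8, 0) → P = 1305/8
  (4, 0) → P = 116
  (4, 13/4) → P = 401/2

At the optimal vertex, 8x_1 + 4x_2 = 45 and x_1 = 4.
Solving simultaneously gives x_1 = 4, x_2 = 13/4.

x_1 = 4, x_2 = 13/4, maximum P = 401/2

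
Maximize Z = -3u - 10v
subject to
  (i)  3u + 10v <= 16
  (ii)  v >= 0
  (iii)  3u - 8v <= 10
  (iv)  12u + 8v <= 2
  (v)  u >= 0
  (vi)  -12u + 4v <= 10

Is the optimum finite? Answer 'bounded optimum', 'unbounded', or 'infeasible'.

Vertices and Z = -3u - 10v:
  (1/6, 0) → Z = -1/2
  (0, 0) → Z = 0
  (0, 1/4) → Z = -5/2
The feasible region has finitely many vertices and no improving ray; the maximum is 0 at (0, 0).

bounded optimum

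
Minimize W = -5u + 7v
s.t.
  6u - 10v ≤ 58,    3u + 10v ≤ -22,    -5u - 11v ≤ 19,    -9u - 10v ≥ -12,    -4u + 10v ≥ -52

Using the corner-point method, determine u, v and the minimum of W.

u = 4, v = -17/5, minimum W = -219/5

Extreme points and W = -5u + 7v:
  (4, -17/5) → W = -219/5
  (112/29, -101/29) → W = -1267/29
  (52/17, -53/17) → W = -631/17

At the optimal vertex, 6u - 10v = 58 and 3u + 10v = -22.
Solving simultaneously gives u = 4, v = -17/5.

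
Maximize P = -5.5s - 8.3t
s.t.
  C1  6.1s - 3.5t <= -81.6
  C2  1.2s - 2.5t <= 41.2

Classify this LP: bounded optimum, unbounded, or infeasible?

unbounded

From the feasible point (-6964/221, -34924/1105), moving in the direction (-2.5, -1.2) keeps every constraint satisfied while P increases without bound.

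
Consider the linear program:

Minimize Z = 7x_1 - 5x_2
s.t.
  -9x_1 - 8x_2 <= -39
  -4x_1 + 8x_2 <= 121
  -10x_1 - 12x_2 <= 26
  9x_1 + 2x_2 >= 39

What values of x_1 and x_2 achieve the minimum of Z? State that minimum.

Extreme points and Z = 7x_1 - 5x_2:
  (169/7, -156/7) → Z = 1963/7
  (13/3, 0) → Z = 91/3
  (7/8, 249/16) → Z = -1147/16
The feasible region is unbounded (it extends along (2, 1), (6, -5)), but Z strictly increases along every unbounded feasible direction, so there is no improving ray and the minimum is attained at a vertex.

The binding constraints are -4x_1 + 8x_2 = 121 and 9x_1 + 2x_2 = 39.
Solving simultaneously gives x_1 = 7/8, x_2 = 249/16.

x_1 = 7/8, x_2 = 249/16, minimum Z = -1147/16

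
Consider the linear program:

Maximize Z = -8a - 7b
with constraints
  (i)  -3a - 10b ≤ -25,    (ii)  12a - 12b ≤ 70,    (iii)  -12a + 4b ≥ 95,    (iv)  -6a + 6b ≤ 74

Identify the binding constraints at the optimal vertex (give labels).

Extreme points and Z = -8a - 7b:
  (-425/66, 195/44) → Z = 2705/132
  (-295/39, 62/13) → Z = 1058/39
  (-137/24, 53/8) → Z = -17/24

The maximum is at (-295/39, 62/13). Substituting into each constraint, equality holds for (i) and (iv); the remaining constraints have slack.

(i) and (iv)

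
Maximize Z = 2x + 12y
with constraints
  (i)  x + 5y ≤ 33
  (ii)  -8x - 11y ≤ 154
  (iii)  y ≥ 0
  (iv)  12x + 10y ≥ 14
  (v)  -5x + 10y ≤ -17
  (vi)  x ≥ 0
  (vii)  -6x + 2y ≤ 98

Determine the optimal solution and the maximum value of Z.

Extreme points and Z = 2x + 12y:
  (33, 0) → Z = 66
  (83/7, 148/35) → Z = 2606/35
  (17/5, 0) → Z = 34/5

x = 83/7, y = 148/35, maximum Z = 2606/35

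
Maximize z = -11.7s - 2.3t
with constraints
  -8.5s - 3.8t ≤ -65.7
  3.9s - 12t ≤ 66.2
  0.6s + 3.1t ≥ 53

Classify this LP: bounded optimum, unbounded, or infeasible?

From the feasible point (227/2407, 41108/2407), moving in the direction (-3.8, 8.5) keeps every constraint satisfied while z increases without bound.

unbounded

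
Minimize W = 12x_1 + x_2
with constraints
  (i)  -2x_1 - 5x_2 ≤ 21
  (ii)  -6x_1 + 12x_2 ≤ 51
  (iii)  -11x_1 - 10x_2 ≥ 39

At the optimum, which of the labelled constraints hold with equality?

Corner points and W = 12x_1 + x_2:
  (-169/18, -4/9) → W = -1018/9
  (3/7, -153/35) → W = 27/35
  (-163/32, 109/64) → W = -3803/64

The minimum is at (-169/18, -4/9). Substituting into each constraint, equality holds for (i) and (ii); the remaining constraints have slack.

(i) and (ii)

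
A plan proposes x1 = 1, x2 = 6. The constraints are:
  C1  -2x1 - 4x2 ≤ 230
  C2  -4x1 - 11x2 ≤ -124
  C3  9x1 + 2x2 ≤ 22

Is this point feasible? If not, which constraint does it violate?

not feasible — violates C2

Constraint C2: -4x1 - 11x2 = -70, which is not ≤ -124. All other constraints are satisfied.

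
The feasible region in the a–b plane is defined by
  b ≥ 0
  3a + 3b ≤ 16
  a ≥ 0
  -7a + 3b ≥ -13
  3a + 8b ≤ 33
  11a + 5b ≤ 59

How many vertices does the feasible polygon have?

Pairwise boundary intersections that survive every other constraint:
  (0, 0)
  (13/7, 0)
  (29/10, 73/30)
  (29/15, 17/5)
  (0, 33/8)

5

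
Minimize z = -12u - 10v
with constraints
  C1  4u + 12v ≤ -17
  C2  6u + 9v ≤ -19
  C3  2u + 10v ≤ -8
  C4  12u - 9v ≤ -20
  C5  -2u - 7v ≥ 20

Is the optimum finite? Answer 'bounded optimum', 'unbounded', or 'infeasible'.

Corner points and z = -12u - 10v:
  (-24, 4) → z = 248
  (-160/51, -100/51) → z = 2920/51
The feasible region has finitely many vertices and no improving ray; the minimum is 2920/51 at (-160/51, -100/51).

bounded optimum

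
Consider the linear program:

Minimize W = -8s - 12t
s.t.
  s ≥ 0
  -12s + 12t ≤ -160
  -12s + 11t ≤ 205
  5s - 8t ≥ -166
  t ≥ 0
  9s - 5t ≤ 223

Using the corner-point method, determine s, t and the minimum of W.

Feasible corners and W = -8s - 12t:
  (40/3, 0) → W = -320/3
  (469/12, 103/4) → W = -1865/3
  (223/9, 0) → W = -1784/9

s = 469/12, t = 103/4, minimum W = -1865/3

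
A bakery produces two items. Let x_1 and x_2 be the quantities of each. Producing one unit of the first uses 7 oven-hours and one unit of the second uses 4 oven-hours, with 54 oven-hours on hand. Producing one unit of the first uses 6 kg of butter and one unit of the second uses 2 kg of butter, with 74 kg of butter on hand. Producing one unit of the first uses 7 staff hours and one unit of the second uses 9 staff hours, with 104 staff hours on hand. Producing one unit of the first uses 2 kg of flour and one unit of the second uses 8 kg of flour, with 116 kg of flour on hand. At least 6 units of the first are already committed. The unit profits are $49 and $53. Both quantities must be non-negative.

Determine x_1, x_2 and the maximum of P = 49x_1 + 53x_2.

Feasible corners and P = 49x_1 + 53x_2:
  (54/7, 0) → P = 378
  (6, 0) → P = 294
  (6, 3) → P = 453

The binding constraints are 7x_1 + 4x_2 = 54 and x_1 = 6.
Solving simultaneously gives x_1 = 6, x_2 = 3.

x_1 = 6, x_2 = 3, maximum P = 453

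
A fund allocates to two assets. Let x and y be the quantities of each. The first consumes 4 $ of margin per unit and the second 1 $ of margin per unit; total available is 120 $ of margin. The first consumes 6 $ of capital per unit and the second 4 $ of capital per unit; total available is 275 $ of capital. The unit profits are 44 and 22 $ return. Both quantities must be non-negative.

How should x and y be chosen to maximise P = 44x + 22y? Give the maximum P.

Extreme points and P = 44x + 22y:
  (0, 0) → P = 0
  (0, 275/4) → P = 3025/2
  (30, 0) → P = 1320
  (41/2, 38) → P = 1738

x = 41/2, y = 38, maximum P = 1738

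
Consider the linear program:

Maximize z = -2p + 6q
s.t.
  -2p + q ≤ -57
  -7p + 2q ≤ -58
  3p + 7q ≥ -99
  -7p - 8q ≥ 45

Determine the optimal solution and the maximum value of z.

p = 411/23, q = -489/23, maximum z = -3756/23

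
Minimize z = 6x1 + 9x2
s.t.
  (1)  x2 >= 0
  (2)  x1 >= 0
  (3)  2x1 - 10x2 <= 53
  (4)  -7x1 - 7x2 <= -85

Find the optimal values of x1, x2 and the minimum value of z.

x1 = 85/7, x2 = 0, minimum z = 510/7

The feasible region is unbounded (it extends along (0, 1), (5, 1)), but z strictly increases along every unbounded feasible direction, so there is no improving ray and the minimum is attained at a vertex.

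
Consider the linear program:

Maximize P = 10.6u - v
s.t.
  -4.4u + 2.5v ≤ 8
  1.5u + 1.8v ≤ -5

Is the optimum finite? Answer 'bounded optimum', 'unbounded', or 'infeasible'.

From the feasible point (-2690/1167, -1000/1167), moving in the direction (1.8, -1.5) keeps every constraint satisfied while P increases without bound.

unbounded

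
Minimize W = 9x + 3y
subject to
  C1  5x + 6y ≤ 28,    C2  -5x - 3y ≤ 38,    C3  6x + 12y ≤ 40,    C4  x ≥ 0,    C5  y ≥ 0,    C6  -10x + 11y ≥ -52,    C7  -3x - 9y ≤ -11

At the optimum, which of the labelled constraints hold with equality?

Corner points and W = 9x + 3y:
  (4, 4/3) → W = 40
  (124/23, 4/23) → W = 1128/23
  (0, 10/3) → W = 10
  (0, 11/9) → W = 11/3
  (26/5, 0) → W = 234/5
  (11/3, 0) → W = 33

The minimum is at (0, 11/9). Substituting into each constraint, equality holds for C4 and C7; the remaining constraints have slack.

C4 and C7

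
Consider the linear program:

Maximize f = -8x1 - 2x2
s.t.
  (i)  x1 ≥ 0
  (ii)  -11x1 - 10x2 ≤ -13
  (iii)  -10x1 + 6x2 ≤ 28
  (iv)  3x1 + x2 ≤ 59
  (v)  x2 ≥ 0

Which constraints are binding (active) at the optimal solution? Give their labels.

(i) and (ii)

Extreme points and f = -8x1 - 2x2:
  (0, 13/10) → f = -13/5
  (0, 14/3) → f = -28/3
  (13/11, 0) → f = -104/11
  (163/14, 337/14) → f = -989/7
  (59/3, 0) → f = -472/3

The maximum is at (0, 13/10). Substituting into each constraint, equality holds for (i) and (ii); the remaining constraints have slack.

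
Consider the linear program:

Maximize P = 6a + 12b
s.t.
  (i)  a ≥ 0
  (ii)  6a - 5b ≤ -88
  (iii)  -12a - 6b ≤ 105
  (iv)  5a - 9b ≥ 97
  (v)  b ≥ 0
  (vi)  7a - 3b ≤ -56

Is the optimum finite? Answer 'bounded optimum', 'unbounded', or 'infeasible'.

The boundaries a = 0 and 7a - 3b = -56 meet at (0, 56/3), but that point violates 5a - 9b ≥ 97. Every candidate vertex is excluded by some other constraint, so the feasible region is empty.

infeasible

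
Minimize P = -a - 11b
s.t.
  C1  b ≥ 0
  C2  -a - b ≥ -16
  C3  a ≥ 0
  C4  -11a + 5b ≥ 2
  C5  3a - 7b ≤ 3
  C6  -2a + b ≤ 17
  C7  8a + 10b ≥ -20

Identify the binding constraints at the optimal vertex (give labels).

C2 and C3

Extreme points and P = -a - 11b:
  (0, 16) → P = -176
  (39/8, 89/8) → P = -509/4
  (0, 2/5) → P = -22/5

The minimum is at (0, 16). Substituting into each constraint, equality holds for C2 and C3; the remaining constraints have slack.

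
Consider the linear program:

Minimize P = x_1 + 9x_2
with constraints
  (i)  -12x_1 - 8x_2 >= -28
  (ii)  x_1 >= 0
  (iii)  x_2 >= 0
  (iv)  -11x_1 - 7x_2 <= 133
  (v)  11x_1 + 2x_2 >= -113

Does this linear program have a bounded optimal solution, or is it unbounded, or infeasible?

Vertices and P = x_1 + 9x_2:
  (0, 7/2) → P = 63/2
  (7/3, 0) → P = 7/3
  (0, 0) → P = 0
The feasible region has finitely many vertices and no improving ray; the minimum is 0 at (0, 0).

bounded optimum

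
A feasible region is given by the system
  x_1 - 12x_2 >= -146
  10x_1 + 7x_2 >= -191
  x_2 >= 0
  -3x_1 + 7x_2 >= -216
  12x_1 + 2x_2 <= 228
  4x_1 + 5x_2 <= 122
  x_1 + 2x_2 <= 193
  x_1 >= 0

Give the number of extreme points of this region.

5

Pairwise boundary intersections that survive every other constraint:
  (734/53, 706/53)
  (0, 73/6)
  (19, 0)
  (0, 0)
  (224/13, 138/13)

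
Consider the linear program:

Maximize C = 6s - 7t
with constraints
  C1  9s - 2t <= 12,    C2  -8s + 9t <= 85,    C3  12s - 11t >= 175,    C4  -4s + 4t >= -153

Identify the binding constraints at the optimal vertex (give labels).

Extreme points and C = 6s - 7t:
  (-218/75, -477/25) → C = 2903/25
  (-129/14, -1329/28) → C = 7755/28
  (-983/4, -284) → C = 1027/2

The maximum is at (-983/4, -284). Substituting into each constraint, equality holds for C3 and C4; the remaining constraints have slack.

C3 and C4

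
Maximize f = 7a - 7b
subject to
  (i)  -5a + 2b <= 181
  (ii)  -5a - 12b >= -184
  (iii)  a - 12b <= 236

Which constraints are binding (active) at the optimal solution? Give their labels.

(ii) and (iii)

Corner points and f = 7a - 7b:
  (-902/35, 365/14) → f = -3629/10
  (-1322/29, -1361/58) → f = -8981/58
  (70, -83/6) → f = 3521/6

The maximum is at (70, -83/6). Substituting into each constraint, equality holds for (ii) and (iii); the remaining constraints have slack.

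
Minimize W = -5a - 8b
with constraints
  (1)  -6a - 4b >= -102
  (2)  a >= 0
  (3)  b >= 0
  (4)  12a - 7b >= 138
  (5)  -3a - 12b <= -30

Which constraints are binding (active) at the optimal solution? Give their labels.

(1) and (4)

Extreme points and W = -5a - 8b:
  (17, 0) → W = -85
  (211/15, 22/5) → W = -1583/15
  (23/2, 0) → W = -115/2

The minimum is at (211/15, 22/5). Substituting into each constraint, equality holds for (1) and (4); the remaining constraints have slack.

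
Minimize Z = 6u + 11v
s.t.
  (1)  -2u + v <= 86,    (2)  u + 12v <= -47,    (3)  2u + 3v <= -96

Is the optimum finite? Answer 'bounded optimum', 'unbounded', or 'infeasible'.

unbounded

From the feasible point (-177/4, -5/2), moving in the direction (3, -2) keeps every constraint satisfied while Z decreases without bound.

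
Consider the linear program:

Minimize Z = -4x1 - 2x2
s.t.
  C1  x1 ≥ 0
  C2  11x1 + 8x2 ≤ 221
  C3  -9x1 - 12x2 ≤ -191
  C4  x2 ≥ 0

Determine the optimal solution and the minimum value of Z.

x1 = 281/15, x2 = 28/15, minimum Z = -236/3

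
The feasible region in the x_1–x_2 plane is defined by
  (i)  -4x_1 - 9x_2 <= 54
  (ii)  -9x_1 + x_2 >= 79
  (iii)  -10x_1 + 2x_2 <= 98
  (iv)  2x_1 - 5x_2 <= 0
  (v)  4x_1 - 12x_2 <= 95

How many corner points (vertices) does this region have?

The feasible vertices (each the meet of two boundaries and inside every other half-plane) are:
  (-9, -2)
  (-495/49, -74/49)
  (-15/2, 23/2)

3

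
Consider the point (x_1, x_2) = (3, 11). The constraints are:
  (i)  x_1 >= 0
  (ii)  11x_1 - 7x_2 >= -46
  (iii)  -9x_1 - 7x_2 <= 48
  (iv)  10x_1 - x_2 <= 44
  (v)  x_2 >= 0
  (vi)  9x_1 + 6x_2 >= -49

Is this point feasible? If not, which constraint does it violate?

(i): 3 ≥ 0 ✓
(ii): -44 ≥ -46 ✓
(iii): -104 ≤ 48 ✓
(iv): 19 ≤ 44 ✓
(v): 11 ≥ 0 ✓
(vi): 93 ≥ -49 ✓

feasible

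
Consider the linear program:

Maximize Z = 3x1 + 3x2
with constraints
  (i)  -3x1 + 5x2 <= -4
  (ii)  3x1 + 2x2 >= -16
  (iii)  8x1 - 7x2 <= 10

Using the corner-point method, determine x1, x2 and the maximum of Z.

x1 = 22/19, x2 = -2/19, maximum Z = 60/19

At the optimal vertex, -3x1 + 5x2 = -4 and 8x1 - 7x2 = 10.
Solving simultaneously gives x1 = 22/19, x2 = -2/19.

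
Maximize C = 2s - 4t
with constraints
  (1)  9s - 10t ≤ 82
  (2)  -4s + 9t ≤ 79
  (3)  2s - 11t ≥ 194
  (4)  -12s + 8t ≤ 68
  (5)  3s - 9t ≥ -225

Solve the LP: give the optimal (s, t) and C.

s = -167/6, t = -133/4, maximum C = 232/3

Extreme points and C = 2s - 4t:
  (-1038/79, -1582/79) → C = 4252/79
  (-167/6, -133/4) → C = 232/3
  (-575/29, -616/29) → C = 1314/29

The optimum lies where 9s - 10t = 82 and -12s + 8t = 68.
Solving simultaneously gives s = -167/6, t = -133/4.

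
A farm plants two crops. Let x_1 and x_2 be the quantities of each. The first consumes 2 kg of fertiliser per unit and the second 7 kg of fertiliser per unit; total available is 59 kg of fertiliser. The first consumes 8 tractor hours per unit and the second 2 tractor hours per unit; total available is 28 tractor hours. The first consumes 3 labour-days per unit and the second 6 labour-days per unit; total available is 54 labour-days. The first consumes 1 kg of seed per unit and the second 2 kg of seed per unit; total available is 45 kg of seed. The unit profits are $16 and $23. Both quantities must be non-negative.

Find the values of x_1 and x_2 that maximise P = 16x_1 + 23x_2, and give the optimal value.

The optimum lies where 2x_1 + 7x_2 = 59 and 8x_1 + 2x_2 = 28.
Solving simultaneously gives x_1 = 3/2, x_2 = 8.

x_1 = 3/2, x_2 = 8, maximum P = 208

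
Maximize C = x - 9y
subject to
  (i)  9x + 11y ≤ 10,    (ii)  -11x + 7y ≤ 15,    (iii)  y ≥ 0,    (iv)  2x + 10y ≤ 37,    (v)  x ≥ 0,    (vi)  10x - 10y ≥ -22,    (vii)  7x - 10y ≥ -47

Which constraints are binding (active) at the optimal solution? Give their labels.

(i) and (iii)

Extreme points and C = x - 9y:
  (10/9, 0) → C = 10/9
  (0, 10/11) → C = -90/11
  (0, 0) → C = 0

The maximum is at (10/9, 0). Substituting into each constraint, equality holds for (i) and (iii); the remaining constraints have slack.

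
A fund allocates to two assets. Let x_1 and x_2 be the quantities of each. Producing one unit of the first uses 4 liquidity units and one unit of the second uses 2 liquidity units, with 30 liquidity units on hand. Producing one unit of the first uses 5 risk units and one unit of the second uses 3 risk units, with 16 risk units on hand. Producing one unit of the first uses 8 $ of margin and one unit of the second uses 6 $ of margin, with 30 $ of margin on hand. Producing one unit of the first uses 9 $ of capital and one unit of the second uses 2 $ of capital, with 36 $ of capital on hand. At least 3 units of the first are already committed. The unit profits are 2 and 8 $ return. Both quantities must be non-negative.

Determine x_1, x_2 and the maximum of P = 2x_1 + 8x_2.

Feasible corners and P = 2x_1 + 8x_2:
  (16/5, 0) → P = 32/5
  (3, 0) → P = 6
  (3, 1/3) → P = 26/3

The optimum lies where 5x_1 + 3x_2 = 16 and x_1 = 3.
Solving simultaneously gives x_1 = 3, x_2 = 1/3.

x_1 = 3, x_2 = 1/3, maximum P = 26/3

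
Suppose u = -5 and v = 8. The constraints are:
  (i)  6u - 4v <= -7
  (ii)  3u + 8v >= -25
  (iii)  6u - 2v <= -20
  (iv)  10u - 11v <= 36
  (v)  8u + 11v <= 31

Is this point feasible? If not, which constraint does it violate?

Constraint (v): 8u + 11v = 48, which is not ≤ 31. All other constraints are satisfied.

not feasible — violates (v)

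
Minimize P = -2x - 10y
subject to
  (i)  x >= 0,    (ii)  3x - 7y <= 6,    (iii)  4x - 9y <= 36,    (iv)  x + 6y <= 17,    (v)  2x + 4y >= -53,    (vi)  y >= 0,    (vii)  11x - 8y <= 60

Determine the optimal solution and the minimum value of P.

Extreme points and P = -2x - 10y:
  (0, 17/6) → P = -85/3
  (0, 0) → P = 0
  (31/5, 9/5) → P = -152/5
  (2, 0) → P = -4

At the optimal vertex, 3x - 7y = 6 and x + 6y = 17.
Solving simultaneously gives x = 31/5, y = 9/5.

x = 31/5, y = 9/5, minimum P = -152/5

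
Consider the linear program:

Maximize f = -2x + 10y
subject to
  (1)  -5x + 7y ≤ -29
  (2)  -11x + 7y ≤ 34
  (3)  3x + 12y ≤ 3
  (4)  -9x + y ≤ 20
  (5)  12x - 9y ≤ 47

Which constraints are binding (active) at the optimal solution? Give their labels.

(1) and (5)

Extreme points and f = -2x + 10y:
  (-169/58, -361/58) → f = -1636/29
  (68/39, -113/39) → f = -422/13
  (-227/69, -221/23) → f = -6176/69

The maximum is at (68/39, -113/39). Substituting into each constraint, equality holds for (1) and (5); the remaining constraints have slack.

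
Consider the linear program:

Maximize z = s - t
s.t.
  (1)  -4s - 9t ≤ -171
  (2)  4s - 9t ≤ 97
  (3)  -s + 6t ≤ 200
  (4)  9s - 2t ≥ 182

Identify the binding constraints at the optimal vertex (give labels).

(2) and (3)

Extreme points and z = s - t:
  (67/2, 37/9) → z = 529/18
  (1980/89, 811/89) → z = 1169/89
  (794/5, 299/5) → z = 99
  (373/13, 991/26) → z = -245/26

The maximum is at (794/5, 299/5). Substituting into each constraint, equality holds for (2) and (3); the remaining constraints have slack.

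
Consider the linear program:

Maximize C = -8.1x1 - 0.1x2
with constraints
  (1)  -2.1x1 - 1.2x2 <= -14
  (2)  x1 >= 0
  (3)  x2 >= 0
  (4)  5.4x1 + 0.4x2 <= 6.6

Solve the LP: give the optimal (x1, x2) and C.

x1 = 0, x2 = 35/3, maximum C = -7/6

Feasible corners and C = -8.1x1 - 0.1x2:
  (0, 35/3) → C = -7/6
  (58/141, 1029/94) → C = -4161/940
  (0, 33/2) → C = -33/20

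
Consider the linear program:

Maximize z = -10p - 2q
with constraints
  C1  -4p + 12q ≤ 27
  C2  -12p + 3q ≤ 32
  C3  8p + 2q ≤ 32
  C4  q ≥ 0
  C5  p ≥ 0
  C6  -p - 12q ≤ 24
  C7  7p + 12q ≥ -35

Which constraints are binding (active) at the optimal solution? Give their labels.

C4 and C5

Extreme points and z = -10p - 2q:
  (165/52, 43/13) → z = -997/26
  (0, 9/4) → z = -9/2
  (4, 0) → z = -40
  (0, 0) → z = 0

The maximum is at (0, 0). Substituting into each constraint, equality holds for C4 and C5; the remaining constraints have slack.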